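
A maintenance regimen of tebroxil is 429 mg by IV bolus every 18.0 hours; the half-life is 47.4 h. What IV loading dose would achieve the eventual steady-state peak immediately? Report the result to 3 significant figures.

k = ln 2 / 47.4 = 0.01462 h⁻¹
Accumulation ratio R = 1 / (1 − e^(−kτ)) = 1 / (1 − e^(−0.01462×18.0)) = 1 / (1 − 0.7686) = 4.321
Loading dose = maintenance dose × R = 429 × 4.321 ≈ 1850 mg

1850 mg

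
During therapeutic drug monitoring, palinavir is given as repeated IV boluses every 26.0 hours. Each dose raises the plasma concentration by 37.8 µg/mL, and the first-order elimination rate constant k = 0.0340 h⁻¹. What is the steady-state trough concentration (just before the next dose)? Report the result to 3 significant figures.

Fraction remaining after one interval: e^(−kτ) = e^(−0.03400 × 26.0) = 0.4131
R = 1 / (1 − 0.4131) = 1.704
Css,max = 37.8 × 1.704 = 64.41 µg/mL
Css,min = Css,max × e^(−kτ) = 64.41 × 0.4131 ≈ 26.6 µg/mL

26.6 µg/mL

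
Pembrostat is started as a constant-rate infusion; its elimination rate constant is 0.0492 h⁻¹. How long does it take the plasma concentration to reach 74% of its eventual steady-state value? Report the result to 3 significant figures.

27.4 hours

f = 1 − e^(−kt)  ⇒  t = −ln(1 − f) / k
t = −ln(1 − 0.74) / 0.04920 = 1.347 / 0.04920 ≈ 27.4 hours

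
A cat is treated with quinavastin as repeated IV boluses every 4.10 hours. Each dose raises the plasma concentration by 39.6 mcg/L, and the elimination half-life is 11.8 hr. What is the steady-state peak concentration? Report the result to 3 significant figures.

185 mcg/L

k = ln 2 / 11.8 = 0.05874 hr⁻¹
Fraction remaining after one interval: e^(−kτ) = e^(−0.05874 × 4.10) = 0.7860
R = 1 / (1 − 0.7860) = 4.672
Css,max = 39.6 × 4.672 ≈ 185 mcg/L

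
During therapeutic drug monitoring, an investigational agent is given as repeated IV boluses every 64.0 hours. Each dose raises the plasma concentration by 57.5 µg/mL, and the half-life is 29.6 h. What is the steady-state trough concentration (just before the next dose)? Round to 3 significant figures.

16.5 µg/mL

k = ln 2 / 29.6 = 0.02342 h⁻¹
Fraction remaining after one interval: e^(−kτ) = e^(−0.02342 × 64.0) = 0.2234
R = 1 / (1 − 0.2234) = 1.288
Css,max = 57.5 × 1.288 = 74.04 µg/mL
Css,min = Css,max × e^(−kτ) = 74.04 × 0.2234 ≈ 16.5 µg/mL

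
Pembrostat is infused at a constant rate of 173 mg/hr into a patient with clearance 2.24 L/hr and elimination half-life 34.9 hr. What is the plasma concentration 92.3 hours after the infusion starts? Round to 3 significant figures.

64.9 mg/L

Css = rate / CL = 173 / 2.24 = 77.23 mg/L
k = ln 2 / 34.9 = 0.01986 hr⁻¹
C(t) = Css (1 − e^(−kt)) = 77.23 × (1 − e^(−1.833)) = 77.23 × 0.8401 ≈ 64.9 mg/L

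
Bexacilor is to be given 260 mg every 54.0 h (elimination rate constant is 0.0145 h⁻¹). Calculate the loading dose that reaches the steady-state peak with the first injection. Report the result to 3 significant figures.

479 mg

Accumulation ratio R = 1 / (1 − e^(−kτ)) = 1 / (1 − e^(−0.01450×54.0)) = 1 / (1 − 0.4570) = 1.842
Loading dose = maintenance dose × R = 260 × 1.842 ≈ 479 mg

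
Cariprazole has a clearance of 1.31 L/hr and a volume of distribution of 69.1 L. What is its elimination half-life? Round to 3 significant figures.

36.6 hours

k = CL / V = 1.31 / 69.1 = 0.01896 hr⁻¹
t½ = ln 2 / k = ln 2 / 0.01896 ≈ 36.6 hours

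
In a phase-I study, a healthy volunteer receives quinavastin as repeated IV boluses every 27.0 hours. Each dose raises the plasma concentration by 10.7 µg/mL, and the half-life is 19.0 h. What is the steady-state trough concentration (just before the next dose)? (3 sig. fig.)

6.38 µg/mL

k = ln 2 / 19.0 = 0.03648 h⁻¹
Fraction remaining after one interval: e^(−kτ) = e^(−0.03648 × 27.0) = 0.3734
R = 1 / (1 − 0.3734) = 1.596
Css,max = 10.7 × 1.596 = 17.08 µg/mL
Css,min = Css,max × e^(−kτ) = 17.08 × 0.3734 ≈ 6.38 µg/mL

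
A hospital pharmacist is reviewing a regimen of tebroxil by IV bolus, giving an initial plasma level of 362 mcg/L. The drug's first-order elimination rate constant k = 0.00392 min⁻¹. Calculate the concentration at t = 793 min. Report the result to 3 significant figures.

16.2 mcg/L

C(t) = C₀ e^(−kt) = 362 × e^(−0.003920 × 793) = 362 × e^(−3.109) = 362 × 0.04467 ≈ 16.2 mcg/L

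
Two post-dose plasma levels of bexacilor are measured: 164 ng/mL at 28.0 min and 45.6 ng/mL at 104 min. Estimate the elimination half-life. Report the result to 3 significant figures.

k = ln(C₁/C₂) / (t₂ − t₁) = ln(164/45.6) / (104 − 28.0)
  = 1.280 / 76.00 = 0.01684 min⁻¹
t½ = ln 2 / k = ln 2 / 0.01684 ≈ 41.2 minutes

41.2 minutes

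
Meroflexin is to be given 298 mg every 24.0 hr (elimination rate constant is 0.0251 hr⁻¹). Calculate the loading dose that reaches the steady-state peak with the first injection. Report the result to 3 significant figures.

Accumulation ratio R = 1 / (1 − e^(−kτ)) = 1 / (1 − e^(−0.02510×24.0)) = 1 / (1 − 0.5475) = 2.210
Loading dose = maintenance dose × R = 298 × 2.210 ≈ 659 mg

659 mg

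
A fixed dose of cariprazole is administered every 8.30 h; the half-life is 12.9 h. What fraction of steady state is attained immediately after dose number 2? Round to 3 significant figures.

0.590

k = ln 2 / 12.9 = 0.05373 h⁻¹
f_n = 1 − e^(−nkτ) = 1 − e^(−2 × 0.05373 × 8.30) = 1 − e^(−0.8920) = 1 − 0.4099 ≈ 0.590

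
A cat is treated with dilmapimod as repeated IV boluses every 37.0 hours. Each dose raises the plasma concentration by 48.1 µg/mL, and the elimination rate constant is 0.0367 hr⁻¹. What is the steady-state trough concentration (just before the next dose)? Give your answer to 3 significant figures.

16.7 µg/mL

Fraction remaining after one interval: e^(−kτ) = e^(−0.03670 × 37.0) = 0.2572
R = 1 / (1 − 0.2572) = 1.346
Css,max = 48.1 × 1.346 = 64.76 µg/mL
Css,min = Css,max × e^(−kτ) = 64.76 × 0.2572 ≈ 16.7 µg/mL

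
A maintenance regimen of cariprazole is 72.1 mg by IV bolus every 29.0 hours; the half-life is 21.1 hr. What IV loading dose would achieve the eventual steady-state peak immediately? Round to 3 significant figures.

117 mg

k = ln 2 / 21.1 = 0.03285 hr⁻¹
Accumulation ratio R = 1 / (1 − e^(−kτ)) = 1 / (1 − e^(−0.03285×29.0)) = 1 / (1 − 0.3857) = 1.628
Loading dose = maintenance dose × R = 72.1 × 1.628 ≈ 117 mg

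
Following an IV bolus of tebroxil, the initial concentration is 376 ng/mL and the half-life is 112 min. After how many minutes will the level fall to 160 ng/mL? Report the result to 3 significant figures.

k = ln 2 / 112 = 0.006189 min⁻¹
C(t) = C₀ e^(−kt)  ⇒  t = ln(C₀/C) / k
t = ln(376/160) / 0.006189 = 0.8544 / 0.006189 ≈ 138 minutes

138 minutes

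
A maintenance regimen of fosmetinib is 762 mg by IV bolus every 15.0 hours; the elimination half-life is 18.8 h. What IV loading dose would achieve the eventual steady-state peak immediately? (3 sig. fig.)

k = ln 2 / 18.8 = 0.03687 h⁻¹
Accumulation ratio R = 1 / (1 − e^(−kτ)) = 1 / (1 − e^(−0.03687×15.0)) = 1 / (1 − 0.5752) = 2.354
Loading dose = maintenance dose × R = 762 × 2.354 ≈ 1790 mg

1790 mg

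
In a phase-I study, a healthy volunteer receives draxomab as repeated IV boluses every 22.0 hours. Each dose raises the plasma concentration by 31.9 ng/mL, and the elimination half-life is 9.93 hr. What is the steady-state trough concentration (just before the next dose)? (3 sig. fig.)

8.75 ng/mL

k = ln 2 / 9.93 = 0.06980 hr⁻¹
Fraction remaining after one interval: e^(−kτ) = e^(−0.06980 × 22.0) = 0.2153
R = 1 / (1 − 0.2153) = 1.274
Css,max = 31.9 × 1.274 = 40.65 ng/mL
Css,min = Css,max × e^(−kτ) = 40.65 × 0.2153 ≈ 8.75 ng/mL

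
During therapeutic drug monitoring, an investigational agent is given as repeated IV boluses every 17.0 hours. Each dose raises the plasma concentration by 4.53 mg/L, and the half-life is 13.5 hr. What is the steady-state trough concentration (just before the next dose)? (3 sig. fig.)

3.25 mg/L

k = ln 2 / 13.5 = 0.05134 hr⁻¹
Fraction remaining after one interval: e^(−kτ) = e^(−0.05134 × 17.0) = 0.4178
R = 1 / (1 − 0.4178) = 1.718
Css,max = 4.53 × 1.718 = 7.780 mg/L
Css,min = Css,max × e^(−kτ) = 7.780 × 0.4178 ≈ 3.25 mg/L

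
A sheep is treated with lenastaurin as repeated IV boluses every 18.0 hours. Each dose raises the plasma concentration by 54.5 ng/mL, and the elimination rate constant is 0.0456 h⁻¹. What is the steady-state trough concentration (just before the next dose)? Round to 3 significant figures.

Fraction remaining after one interval: e^(−kτ) = e^(−0.04560 × 18.0) = 0.4401
R = 1 / (1 − 0.4401) = 1.786
Css,max = 54.5 × 1.786 = 97.34 ng/mL
Css,min = Css,max × e^(−kτ) = 97.34 × 0.4401 ≈ 42.8 ng/mL

42.8 ng/mL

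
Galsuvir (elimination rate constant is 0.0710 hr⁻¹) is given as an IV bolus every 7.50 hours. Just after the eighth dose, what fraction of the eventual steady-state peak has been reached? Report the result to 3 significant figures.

f_n = 1 − e^(−nkτ) = 1 − e^(−8 × 0.07100 × 7.50) = 1 − e^(−4.260) = 1 − 0.01412 ≈ 0.986

0.986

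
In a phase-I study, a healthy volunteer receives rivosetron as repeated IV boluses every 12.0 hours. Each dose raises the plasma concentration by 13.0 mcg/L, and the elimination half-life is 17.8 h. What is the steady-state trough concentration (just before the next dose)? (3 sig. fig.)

k = ln 2 / 17.8 = 0.03894 h⁻¹
Fraction remaining after one interval: e^(−kτ) = e^(−0.03894 × 12.0) = 0.6267
R = 1 / (1 − 0.6267) = 2.679
Css,max = 13.0 × 2.679 = 34.82 mcg/L
Css,min = Css,max × e^(−kτ) = 34.82 × 0.6267 ≈ 21.8 mcg/L

21.8 mcg/L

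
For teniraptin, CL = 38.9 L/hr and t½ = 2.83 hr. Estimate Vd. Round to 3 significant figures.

159 L

k = ln 2 / t½ = ln 2 / 2.83 = 0.2449 hr⁻¹
V = CL / k = 38.9 / 0.2449 ≈ 159 L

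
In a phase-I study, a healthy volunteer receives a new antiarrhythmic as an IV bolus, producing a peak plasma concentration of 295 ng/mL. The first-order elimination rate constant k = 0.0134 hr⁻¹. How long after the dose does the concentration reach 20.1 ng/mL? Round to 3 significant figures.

C(t) = C₀ e^(−kt)  ⇒  t = ln(C₀/C) / k
t = ln(295/20.1) / 0.01340 = 2.686 / 0.01340 ≈ 200 hours

200 hours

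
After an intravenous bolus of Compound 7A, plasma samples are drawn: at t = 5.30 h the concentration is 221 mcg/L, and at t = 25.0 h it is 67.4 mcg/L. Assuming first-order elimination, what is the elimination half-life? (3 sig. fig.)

k = ln(C₁/C₂) / (t₂ − t₁) = ln(221/67.4) / (25.0 − 5.30)
  = 1.188 / 19.70 = 0.06028 h⁻¹
t½ = ln 2 / k = ln 2 / 0.06028 ≈ 11.5 hours

11.5 hours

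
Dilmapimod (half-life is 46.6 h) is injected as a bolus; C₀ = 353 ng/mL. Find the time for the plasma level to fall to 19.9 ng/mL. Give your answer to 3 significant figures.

193 hours

k = ln 2 / 46.6 = 0.01487 h⁻¹
C(t) = C₀ e^(−kt)  ⇒  t = ln(C₀/C) / k
t = ln(353/19.9) / 0.01487 = 2.876 / 0.01487 ≈ 193 hours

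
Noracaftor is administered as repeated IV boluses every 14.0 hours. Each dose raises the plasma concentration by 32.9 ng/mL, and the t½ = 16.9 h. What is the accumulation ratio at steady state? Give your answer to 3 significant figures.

k = ln 2 / 16.9 = 0.04101 h⁻¹
Fraction remaining after one interval: e^(−kτ) = e^(−0.04101 × 14.0) = 0.5632
R = 1 / (1 − 0.5632) = 1 / 0.4368 ≈ 2.29

2.29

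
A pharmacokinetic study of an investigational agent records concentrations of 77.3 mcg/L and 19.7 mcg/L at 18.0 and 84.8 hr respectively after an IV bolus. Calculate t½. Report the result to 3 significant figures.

33.9 hours

k = ln(C₁/C₂) / (t₂ − t₁) = ln(77.3/19.7) / (84.8 − 18.0)
  = 1.367 / 66.80 = 0.02047 hr⁻¹
t½ = ln 2 / k = ln 2 / 0.02047 ≈ 33.9 hours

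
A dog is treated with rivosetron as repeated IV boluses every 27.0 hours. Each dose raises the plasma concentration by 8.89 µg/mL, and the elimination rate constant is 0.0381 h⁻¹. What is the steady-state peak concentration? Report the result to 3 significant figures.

13.8 µg/mL

Fraction remaining after one interval: e^(−kτ) = e^(−0.03810 × 27.0) = 0.3575
R = 1 / (1 − 0.3575) = 1.556
Css,max = 8.89 × 1.556 ≈ 13.8 µg/mL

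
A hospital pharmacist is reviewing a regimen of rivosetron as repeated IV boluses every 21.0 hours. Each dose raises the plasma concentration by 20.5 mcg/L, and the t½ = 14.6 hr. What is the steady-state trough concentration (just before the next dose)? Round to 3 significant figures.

k = ln 2 / 14.6 = 0.04748 hr⁻¹
Fraction remaining after one interval: e^(−kτ) = e^(−0.04748 × 21.0) = 0.3690
R = 1 / (1 − 0.3690) = 1.585
Css,max = 20.5 × 1.585 = 32.49 mcg/L
Css,min = Css,max × e^(−kτ) = 32.49 × 0.3690 ≈ 12.0 mcg/L

12.0 mcg/L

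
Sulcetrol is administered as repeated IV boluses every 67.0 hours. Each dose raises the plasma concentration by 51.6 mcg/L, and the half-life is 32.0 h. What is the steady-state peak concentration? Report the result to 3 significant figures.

67.4 mcg/L

k = ln 2 / 32.0 = 0.02166 h⁻¹
Fraction remaining after one interval: e^(−kτ) = e^(−0.02166 × 67.0) = 0.2343
R = 1 / (1 − 0.2343) = 1.306
Css,max = 51.6 × 1.306 ≈ 67.4 mcg/L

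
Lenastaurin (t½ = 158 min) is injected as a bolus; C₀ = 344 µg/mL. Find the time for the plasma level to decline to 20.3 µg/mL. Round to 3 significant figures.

k = ln 2 / 158 = 0.004387 min⁻¹
C(t) = C₀ e^(−kt)  ⇒  t = ln(C₀/C) / k
t = ln(344/20.3) / 0.004387 = 2.830 / 0.004387 ≈ 645 minutes

645 minutes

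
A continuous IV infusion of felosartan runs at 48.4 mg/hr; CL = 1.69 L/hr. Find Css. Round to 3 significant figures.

Css = infusion rate / CL = 48.4 / 1.69 ≈ 28.6 mg/L

28.6 mg/L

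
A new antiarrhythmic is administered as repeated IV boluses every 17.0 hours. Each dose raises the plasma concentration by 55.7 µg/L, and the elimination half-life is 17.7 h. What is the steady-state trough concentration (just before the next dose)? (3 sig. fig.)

58.9 µg/L

k = ln 2 / 17.7 = 0.03916 h⁻¹
Fraction remaining after one interval: e^(−kτ) = e^(−0.03916 × 17.0) = 0.5139
R = 1 / (1 − 0.5139) = 2.057
Css,max = 55.7 × 2.057 = 114.6 µg/L
Css,min = Css,max × e^(−kτ) = 114.6 × 0.5139 ≈ 58.9 µg/L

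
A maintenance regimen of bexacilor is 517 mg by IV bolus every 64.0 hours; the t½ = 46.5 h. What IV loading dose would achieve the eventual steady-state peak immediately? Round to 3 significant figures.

k = ln 2 / 46.5 = 0.01491 h⁻¹
Accumulation ratio R = 1 / (1 − e^(−kτ)) = 1 / (1 − e^(−0.01491×64.0)) = 1 / (1 − 0.3852) = 1.627
Loading dose = maintenance dose × R = 517 × 1.627 ≈ 841 mg

841 mg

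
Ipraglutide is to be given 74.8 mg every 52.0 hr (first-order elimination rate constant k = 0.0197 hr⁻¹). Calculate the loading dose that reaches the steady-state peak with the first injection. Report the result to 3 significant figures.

Accumulation ratio R = 1 / (1 − e^(−kτ)) = 1 / (1 − e^(−0.01970×52.0)) = 1 / (1 − 0.3590) = 1.560
Loading dose = maintenance dose × R = 74.8 × 1.560 ≈ 117 mg

117 mg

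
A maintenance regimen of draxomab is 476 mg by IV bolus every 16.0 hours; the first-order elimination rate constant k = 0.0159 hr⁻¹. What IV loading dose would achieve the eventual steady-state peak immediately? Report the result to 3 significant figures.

Accumulation ratio R = 1 / (1 − e^(−kτ)) = 1 / (1 − e^(−0.01590×16.0)) = 1 / (1 − 0.7754) = 4.452
Loading dose = maintenance dose × R = 476 × 4.452 ≈ 2120 mg

2120 mg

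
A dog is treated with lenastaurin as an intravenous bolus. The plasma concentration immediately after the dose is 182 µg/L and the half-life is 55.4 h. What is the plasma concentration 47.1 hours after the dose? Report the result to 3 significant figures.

k = ln 2 / 55.4 = 0.01251 h⁻¹
C(t) = C₀ e^(−kt) = 182 × e^(−0.01251 × 47.1) = 182 × e^(−0.5893) = 182 × 0.5547 ≈ 101 µg/L

101 µg/L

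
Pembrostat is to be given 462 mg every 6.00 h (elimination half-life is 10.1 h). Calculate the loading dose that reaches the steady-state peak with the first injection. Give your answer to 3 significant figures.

k = ln 2 / 10.1 = 0.06863 h⁻¹
Accumulation ratio R = 1 / (1 − e^(−kτ)) = 1 / (1 − e^(−0.06863×6.00)) = 1 / (1 − 0.6625) = 2.963
Loading dose = maintenance dose × R = 462 × 2.963 ≈ 1370 mg

1370 mg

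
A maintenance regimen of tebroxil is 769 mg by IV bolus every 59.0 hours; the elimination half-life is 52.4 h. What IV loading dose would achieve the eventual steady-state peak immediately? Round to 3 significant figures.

1420 mg

k = ln 2 / 52.4 = 0.01323 h⁻¹
Accumulation ratio R = 1 / (1 − e^(−kτ)) = 1 / (1 − e^(−0.01323×59.0)) = 1 / (1 − 0.4582) = 1.846
Loading dose = maintenance dose × R = 769 × 1.846 ≈ 1420 mg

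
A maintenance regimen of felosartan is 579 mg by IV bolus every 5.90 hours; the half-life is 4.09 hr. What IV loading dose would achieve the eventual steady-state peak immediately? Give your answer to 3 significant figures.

k = ln 2 / 4.09 = 0.1695 hr⁻¹
Accumulation ratio R = 1 / (1 − e^(−kτ)) = 1 / (1 − e^(−0.1695×5.90)) = 1 / (1 − 0.3679) = 1.582
Loading dose = maintenance dose × R = 579 × 1.582 ≈ 916 mg

916 mg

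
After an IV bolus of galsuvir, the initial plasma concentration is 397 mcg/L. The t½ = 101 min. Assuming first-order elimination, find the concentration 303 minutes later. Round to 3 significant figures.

k = ln 2 / 101 = 0.006863 min⁻¹
C(t) = C₀ e^(−kt) = 397 × e^(−0.006863 × 303) = 397 × e^(−2.079) = 397 × 0.1250 ≈ 49.6 mcg/L

49.6 mcg/L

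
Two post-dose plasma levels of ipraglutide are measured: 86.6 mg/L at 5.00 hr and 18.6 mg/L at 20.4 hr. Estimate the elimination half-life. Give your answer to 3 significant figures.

6.94 hours

k = ln(C₁/C₂) / (t₂ − t₁) = ln(86.6/18.6) / (20.4 − 5.00)
  = 1.538 / 15.40 = 0.09988 hr⁻¹
t½ = ln 2 / k = ln 2 / 0.09988 ≈ 6.94 hours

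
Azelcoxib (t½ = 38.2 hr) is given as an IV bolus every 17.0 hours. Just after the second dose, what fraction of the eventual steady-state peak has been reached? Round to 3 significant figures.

0.460

k = ln 2 / 38.2 = 0.01815 hr⁻¹
f_n = 1 − e^(−nkτ) = 1 − e^(−2 × 0.01815 × 17.0) = 1 − e^(−0.6169) = 1 − 0.5396 ≈ 0.460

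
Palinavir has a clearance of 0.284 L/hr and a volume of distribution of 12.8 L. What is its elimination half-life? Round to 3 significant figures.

k = CL / V = 0.284 / 12.8 = 0.02219 hr⁻¹
t½ = ln 2 / k = ln 2 / 0.02219 ≈ 31.2 hours

31.2 hours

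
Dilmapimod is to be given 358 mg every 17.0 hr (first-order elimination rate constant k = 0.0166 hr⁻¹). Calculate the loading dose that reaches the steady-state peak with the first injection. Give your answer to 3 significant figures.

1460 mg

Accumulation ratio R = 1 / (1 − e^(−kτ)) = 1 / (1 − e^(−0.01660×17.0)) = 1 / (1 − 0.7541) = 4.067
Loading dose = maintenance dose × R = 358 × 4.067 ≈ 1460 mg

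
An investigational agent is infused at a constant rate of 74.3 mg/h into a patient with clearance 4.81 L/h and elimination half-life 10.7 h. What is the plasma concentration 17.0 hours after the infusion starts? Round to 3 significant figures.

Css = rate / CL = 74.3 / 4.81 = 15.45 mg/L
k = ln 2 / 10.7 = 0.06478 h⁻¹
C(t) = Css (1 − e^(−kt)) = 15.45 × (1 − e^(−1.101)) = 15.45 × 0.6675 ≈ 10.3 mg/L

10.3 mg/L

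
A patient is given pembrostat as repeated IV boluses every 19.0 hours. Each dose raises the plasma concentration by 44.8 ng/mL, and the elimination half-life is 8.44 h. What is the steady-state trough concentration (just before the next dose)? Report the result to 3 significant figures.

11.9 ng/mL

k = ln 2 / 8.44 = 0.08213 h⁻¹
Fraction remaining after one interval: e^(−kτ) = e^(−0.08213 × 19.0) = 0.2101
R = 1 / (1 − 0.2101) = 1.266
Css,max = 44.8 × 1.266 = 56.71 ng/mL
Css,min = Css,max × e^(−kτ) = 56.71 × 0.2101 ≈ 11.9 ng/mL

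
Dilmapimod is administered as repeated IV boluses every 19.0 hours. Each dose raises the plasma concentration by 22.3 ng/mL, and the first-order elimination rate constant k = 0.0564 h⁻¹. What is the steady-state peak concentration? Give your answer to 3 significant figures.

33.9 ng/mL

Fraction remaining after one interval: e^(−kτ) = e^(−0.05640 × 19.0) = 0.3425
R = 1 / (1 − 0.3425) = 1.521
Css,max = 22.3 × 1.521 ≈ 33.9 ng/mL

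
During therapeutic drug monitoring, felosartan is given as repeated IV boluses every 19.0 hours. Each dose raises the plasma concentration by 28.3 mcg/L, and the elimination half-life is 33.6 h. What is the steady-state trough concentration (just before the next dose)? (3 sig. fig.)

59.0 mcg/L

k = ln 2 / 33.6 = 0.02063 h⁻¹
Fraction remaining after one interval: e^(−kτ) = e^(−0.02063 × 19.0) = 0.6757
R = 1 / (1 − 0.6757) = 3.084
Css,max = 28.3 × 3.084 = 87.27 mcg/L
Css,min = Css,max × e^(−kτ) = 87.27 × 0.6757 ≈ 59.0 mcg/L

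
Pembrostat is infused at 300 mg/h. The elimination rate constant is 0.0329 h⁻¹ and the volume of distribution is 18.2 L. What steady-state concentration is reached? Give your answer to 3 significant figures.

CL = k · V = 0.0329 × 18.2 = 0.5988 L/h
Css = rate / CL = 300 / 0.5988 ≈ 501 mg/L

501 mg/L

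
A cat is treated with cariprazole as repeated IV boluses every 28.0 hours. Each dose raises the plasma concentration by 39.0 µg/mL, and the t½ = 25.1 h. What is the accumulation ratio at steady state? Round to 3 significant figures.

k = ln 2 / 25.1 = 0.02762 h⁻¹
Fraction remaining after one interval: e^(−kτ) = e^(−0.02762 × 28.0) = 0.4615
R = 1 / (1 − 0.4615) = 1 / 0.5385 ≈ 1.86

1.86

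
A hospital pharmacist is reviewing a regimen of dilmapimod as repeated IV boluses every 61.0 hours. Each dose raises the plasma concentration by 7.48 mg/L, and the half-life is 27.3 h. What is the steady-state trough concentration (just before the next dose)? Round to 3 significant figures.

2.02 mg/L

k = ln 2 / 27.3 = 0.02539 h⁻¹
Fraction remaining after one interval: e^(−kτ) = e^(−0.02539 × 61.0) = 0.2125
R = 1 / (1 − 0.2125) = 1.270
Css,max = 7.48 × 1.270 = 9.498 mg/L
Css,min = Css,max × e^(−kτ) = 9.498 × 0.2125 ≈ 2.02 mg/L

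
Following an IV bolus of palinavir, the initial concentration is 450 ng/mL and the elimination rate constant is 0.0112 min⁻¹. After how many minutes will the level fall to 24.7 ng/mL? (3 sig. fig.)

C(t) = C₀ e^(−kt)  ⇒  t = ln(C₀/C) / k
t = ln(450/24.7) / 0.01120 = 2.902 / 0.01120 ≈ 259 minutes

259 minutes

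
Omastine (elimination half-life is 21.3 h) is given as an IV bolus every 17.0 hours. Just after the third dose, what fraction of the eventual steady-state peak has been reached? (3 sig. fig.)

k = ln 2 / 21.3 = 0.03254 h⁻¹
f_n = 1 − e^(−nkτ) = 1 − e^(−3 × 0.03254 × 17.0) = 1 − e^(−1.660) = 1 − 0.1902 ≈ 0.810

0.810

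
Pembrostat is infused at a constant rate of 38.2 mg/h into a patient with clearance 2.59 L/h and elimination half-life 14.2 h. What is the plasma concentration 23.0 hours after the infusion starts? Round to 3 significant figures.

9.95 mg/L

Css = rate / CL = 38.2 / 2.59 = 14.75 mg/L
k = ln 2 / 14.2 = 0.04881 h⁻¹
C(t) = Css (1 − e^(−kt)) = 14.75 × (1 − e^(−1.123)) = 14.75 × 0.6746 ≈ 9.95 mg/L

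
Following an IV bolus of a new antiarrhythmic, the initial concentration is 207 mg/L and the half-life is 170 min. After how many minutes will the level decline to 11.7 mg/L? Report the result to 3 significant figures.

705 minutes

k = ln 2 / 170 = 0.004077 min⁻¹
C(t) = C₀ e^(−kt)  ⇒  t = ln(C₀/C) / k
t = ln(207/11.7) / 0.004077 = 2.873 / 0.004077 ≈ 705 minutes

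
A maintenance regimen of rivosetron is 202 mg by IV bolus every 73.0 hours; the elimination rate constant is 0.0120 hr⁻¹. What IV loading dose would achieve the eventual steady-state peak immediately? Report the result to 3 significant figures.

346 mg

Accumulation ratio R = 1 / (1 − e^(−kτ)) = 1 / (1 − e^(−0.01200×73.0)) = 1 / (1 − 0.4164) = 1.714
Loading dose = maintenance dose × R = 202 × 1.714 ≈ 346 mg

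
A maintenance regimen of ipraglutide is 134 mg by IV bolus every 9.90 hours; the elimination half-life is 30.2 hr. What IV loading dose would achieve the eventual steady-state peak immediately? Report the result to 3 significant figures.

659 mg

k = ln 2 / 30.2 = 0.02295 hr⁻¹
Accumulation ratio R = 1 / (1 − e^(−kτ)) = 1 / (1 − e^(−0.02295×9.90)) = 1 / (1 − 0.7967) = 4.920
Loading dose = maintenance dose × R = 134 × 4.920 ≈ 659 mg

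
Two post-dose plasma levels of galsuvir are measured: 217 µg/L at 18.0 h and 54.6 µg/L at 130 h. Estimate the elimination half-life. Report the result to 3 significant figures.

56.3 hours

k = ln(C₁/C₂) / (t₂ − t₁) = ln(217/54.6) / (130 − 18.0)
  = 1.380 / 112.0 = 0.01232 h⁻¹
t½ = ln 2 / k = ln 2 / 0.01232 ≈ 56.3 hours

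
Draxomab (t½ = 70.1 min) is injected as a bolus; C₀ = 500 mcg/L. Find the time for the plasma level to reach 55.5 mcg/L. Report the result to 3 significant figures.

222 minutes

k = ln 2 / 70.1 = 0.009888 min⁻¹
C(t) = C₀ e^(−kt)  ⇒  t = ln(C₀/C) / k
t = ln(500/55.5) / 0.009888 = 2.198 / 0.009888 ≈ 222 minutes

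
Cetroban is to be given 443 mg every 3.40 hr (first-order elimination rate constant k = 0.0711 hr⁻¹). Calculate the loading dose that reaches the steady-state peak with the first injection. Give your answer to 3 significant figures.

2060 mg

Accumulation ratio R = 1 / (1 − e^(−kτ)) = 1 / (1 − e^(−0.07110×3.40)) = 1 / (1 − 0.7853) = 4.657
Loading dose = maintenance dose × R = 443 × 4.657 ≈ 2060 mg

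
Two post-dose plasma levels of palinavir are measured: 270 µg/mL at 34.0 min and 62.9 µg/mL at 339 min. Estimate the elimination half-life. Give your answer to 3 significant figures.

k = ln(C₁/C₂) / (t₂ − t₁) = ln(270/62.9) / (339 − 34.0)
  = 1.457 / 305.0 = 0.004777 min⁻¹
t½ = ln 2 / k = ln 2 / 0.004777 ≈ 145 minutes

145 minutes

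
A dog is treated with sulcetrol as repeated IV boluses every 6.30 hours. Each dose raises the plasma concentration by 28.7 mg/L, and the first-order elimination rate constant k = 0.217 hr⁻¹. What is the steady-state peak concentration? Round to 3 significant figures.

38.5 mg/L

Fraction remaining after one interval: e^(−kτ) = e^(−0.2170 × 6.30) = 0.2548
R = 1 / (1 − 0.2548) = 1.342
Css,max = 28.7 × 1.342 ≈ 38.5 mg/L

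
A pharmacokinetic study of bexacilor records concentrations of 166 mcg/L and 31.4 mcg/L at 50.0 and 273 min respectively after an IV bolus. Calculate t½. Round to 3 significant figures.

92.8 minutes

k = ln(C₁/C₂) / (t₂ − t₁) = ln(166/31.4) / (273 − 50.0)
  = 1.665 / 223.0 = 0.007467 min⁻¹
t½ = ln 2 / k = ln 2 / 0.007467 ≈ 92.8 minutes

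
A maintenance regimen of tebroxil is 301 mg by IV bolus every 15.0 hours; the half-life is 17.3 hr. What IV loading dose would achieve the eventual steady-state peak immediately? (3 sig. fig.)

k = ln 2 / 17.3 = 0.04007 hr⁻¹
Accumulation ratio R = 1 / (1 − e^(−kτ)) = 1 / (1 − e^(−0.04007×15.0)) = 1 / (1 − 0.5483) = 2.214
Loading dose = maintenance dose × R = 301 × 2.214 ≈ 666 mg

666 mg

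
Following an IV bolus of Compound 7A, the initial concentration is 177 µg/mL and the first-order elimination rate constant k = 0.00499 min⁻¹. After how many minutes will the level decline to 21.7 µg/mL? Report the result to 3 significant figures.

C(t) = C₀ e^(−kt)  ⇒  t = ln(C₀/C) / k
t = ln(177/21.7) / 0.004990 = 2.099 / 0.004990 ≈ 421 minutes

421 minutes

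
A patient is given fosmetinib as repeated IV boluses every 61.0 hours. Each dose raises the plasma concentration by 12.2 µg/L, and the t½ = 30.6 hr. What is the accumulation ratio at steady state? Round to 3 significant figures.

k = ln 2 / 30.6 = 0.02265 hr⁻¹
Fraction remaining after one interval: e^(−kτ) = e^(−0.02265 × 61.0) = 0.2511
R = 1 / (1 − 0.2511) = 1 / 0.7489 ≈ 1.34

1.34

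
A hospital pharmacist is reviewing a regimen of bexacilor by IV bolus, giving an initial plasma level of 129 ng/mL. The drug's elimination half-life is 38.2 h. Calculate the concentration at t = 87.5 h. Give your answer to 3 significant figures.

26.4 ng/mL

k = ln 2 / 38.2 = 0.01815 h⁻¹
C(t) = C₀ e^(−kt) = 129 × e^(−0.01815 × 87.5) = 129 × e^(−1.588) = 129 × 0.2044 ≈ 26.4 ng/mL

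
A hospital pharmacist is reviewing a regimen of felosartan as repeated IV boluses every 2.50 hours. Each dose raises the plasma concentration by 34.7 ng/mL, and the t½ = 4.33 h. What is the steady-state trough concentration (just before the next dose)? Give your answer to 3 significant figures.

70.5 ng/mL

k = ln 2 / 4.33 = 0.1601 h⁻¹
Fraction remaining after one interval: e^(−kτ) = e^(−0.1601 × 2.50) = 0.6702
R = 1 / (1 − 0.6702) = 3.032
Css,max = 34.7 × 3.032 = 105.2 ng/mL
Css,min = Css,max × e^(−kτ) = 105.2 × 0.6702 ≈ 70.5 ng/mL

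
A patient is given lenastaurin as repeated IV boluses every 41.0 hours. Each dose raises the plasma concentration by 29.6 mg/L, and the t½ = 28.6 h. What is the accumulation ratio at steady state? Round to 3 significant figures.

1.59

k = ln 2 / 28.6 = 0.02424 h⁻¹
Fraction remaining after one interval: e^(−kτ) = e^(−0.02424 × 41.0) = 0.3702
R = 1 / (1 − 0.3702) = 1 / 0.6298 ≈ 1.59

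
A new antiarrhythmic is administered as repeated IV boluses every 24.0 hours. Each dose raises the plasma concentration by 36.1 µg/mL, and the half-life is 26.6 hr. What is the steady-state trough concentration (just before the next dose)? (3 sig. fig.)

41.5 µg/mL

k = ln 2 / 26.6 = 0.02606 hr⁻¹
Fraction remaining after one interval: e^(−kτ) = e^(−0.02606 × 24.0) = 0.5350
R = 1 / (1 − 0.5350) = 2.151
Css,max = 36.1 × 2.151 = 77.64 µg/mL
Css,min = Css,max × e^(−kτ) = 77.64 × 0.5350 ≈ 41.5 µg/mL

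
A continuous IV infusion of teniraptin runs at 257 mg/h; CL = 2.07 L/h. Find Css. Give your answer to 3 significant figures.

Css = infusion rate / CL = 257 / 2.07 ≈ 124 mg/L

124 mg/L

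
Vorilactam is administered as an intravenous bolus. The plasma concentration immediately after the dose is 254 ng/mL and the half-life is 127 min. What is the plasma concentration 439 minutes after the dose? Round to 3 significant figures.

23.1 ng/mL

k = ln 2 / 127 = 0.005458 min⁻¹
439 min is 3.457 half-lives, so C = 254 × (1/2)^3.457 = 254 × 0.09108 ≈ 23.1 ng/mL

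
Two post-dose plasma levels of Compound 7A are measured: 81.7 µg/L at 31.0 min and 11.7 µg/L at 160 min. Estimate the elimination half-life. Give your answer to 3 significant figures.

46.0 minutes

k = ln(C₁/C₂) / (t₂ − t₁) = ln(81.7/11.7) / (160 − 31.0)
  = 1.943 / 129.0 = 0.01507 min⁻¹
t½ = ln 2 / k = ln 2 / 0.01507 ≈ 46.0 minutes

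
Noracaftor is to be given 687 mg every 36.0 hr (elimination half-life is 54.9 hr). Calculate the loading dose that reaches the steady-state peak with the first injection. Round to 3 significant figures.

k = ln 2 / 54.9 = 0.01263 hr⁻¹
Accumulation ratio R = 1 / (1 − e^(−kτ)) = 1 / (1 − e^(−0.01263×36.0)) = 1 / (1 − 0.6348) = 2.738
Loading dose = maintenance dose × R = 687 × 2.738 ≈ 1880 mg

1880 mg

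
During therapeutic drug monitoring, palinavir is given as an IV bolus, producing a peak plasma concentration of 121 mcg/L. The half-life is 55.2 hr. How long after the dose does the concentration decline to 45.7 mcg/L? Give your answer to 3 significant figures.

k = ln 2 / 55.2 = 0.01256 hr⁻¹
C(t) = C₀ e^(−kt)  ⇒  t = ln(C₀/C) / k
t = ln(121/45.7) / 0.01256 = 0.9737 / 0.01256 ≈ 77.5 hours

77.5 hours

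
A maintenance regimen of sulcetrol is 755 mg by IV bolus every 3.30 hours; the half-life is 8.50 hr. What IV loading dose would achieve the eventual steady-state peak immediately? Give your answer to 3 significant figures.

k = ln 2 / 8.50 = 0.08155 hr⁻¹
Accumulation ratio R = 1 / (1 − e^(−kτ)) = 1 / (1 − e^(−0.08155×3.30)) = 1 / (1 − 0.7641) = 4.238
Loading dose = maintenance dose × R = 755 × 4.238 ≈ 3200 mg

3200 mg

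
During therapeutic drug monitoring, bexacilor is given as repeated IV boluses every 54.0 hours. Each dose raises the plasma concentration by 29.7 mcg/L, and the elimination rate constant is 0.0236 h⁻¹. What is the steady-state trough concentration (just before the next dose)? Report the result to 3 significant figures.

Fraction remaining after one interval: e^(−kτ) = e^(−0.02360 × 54.0) = 0.2796
R = 1 / (1 − 0.2796) = 1.388
Css,max = 29.7 × 1.388 = 41.23 mcg/L
Css,min = Css,max × e^(−kτ) = 41.23 × 0.2796 ≈ 11.5 mcg/L

11.5 mcg/L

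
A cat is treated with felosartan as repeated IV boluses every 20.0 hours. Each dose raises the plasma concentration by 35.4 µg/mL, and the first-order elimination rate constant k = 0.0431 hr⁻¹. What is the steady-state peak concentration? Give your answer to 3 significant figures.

Fraction remaining after one interval: e^(−kτ) = e^(−0.04310 × 20.0) = 0.4223
R = 1 / (1 − 0.4223) = 1.731
Css,max = 35.4 × 1.731 ≈ 61.3 µg/mL

61.3 µg/mL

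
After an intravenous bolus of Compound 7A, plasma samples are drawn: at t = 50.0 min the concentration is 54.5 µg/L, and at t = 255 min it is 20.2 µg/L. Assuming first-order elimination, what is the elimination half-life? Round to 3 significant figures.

143 minutes

k = ln(C₁/C₂) / (t₂ − t₁) = ln(54.5/20.2) / (255 − 50.0)
  = 0.9925 / 205.0 = 0.004842 min⁻¹
t½ = ln 2 / k = ln 2 / 0.004842 ≈ 143 minutes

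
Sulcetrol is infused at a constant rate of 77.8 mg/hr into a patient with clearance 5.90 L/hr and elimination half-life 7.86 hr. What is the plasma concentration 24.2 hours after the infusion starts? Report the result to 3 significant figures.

Css = rate / CL = 77.8 / 5.90 = 13.19 µg/mL
k = ln 2 / 7.86 = 0.08819 hr⁻¹
C(t) = Css (1 − e^(−kt)) = 13.19 × (1 − e^(−2.134)) = 13.19 × 0.8817 ≈ 11.6 µg/mL

11.6 µg/mL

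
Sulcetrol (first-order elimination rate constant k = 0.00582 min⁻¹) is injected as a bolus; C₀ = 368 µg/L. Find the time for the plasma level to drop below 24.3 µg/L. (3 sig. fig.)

467 minutes

C(t) = C₀ e^(−kt)  ⇒  t = ln(C₀/C) / k
t = ln(368/24.3) / 0.005820 = 2.718 / 0.005820 ≈ 467 minutes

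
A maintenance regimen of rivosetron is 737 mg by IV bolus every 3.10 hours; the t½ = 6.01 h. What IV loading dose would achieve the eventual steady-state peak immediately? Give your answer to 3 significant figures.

2450 mg

k = ln 2 / 6.01 = 0.1153 h⁻¹
Accumulation ratio R = 1 / (1 − e^(−kτ)) = 1 / (1 − e^(−0.1153×3.10)) = 1 / (1 − 0.6994) = 3.327
Loading dose = maintenance dose × R = 737 × 3.327 ≈ 2450 mg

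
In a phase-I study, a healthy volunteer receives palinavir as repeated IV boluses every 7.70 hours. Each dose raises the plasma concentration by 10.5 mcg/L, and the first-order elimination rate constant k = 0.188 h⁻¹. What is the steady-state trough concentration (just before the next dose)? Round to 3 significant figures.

3.23 mcg/L

Fraction remaining after one interval: e^(−kτ) = e^(−0.1880 × 7.70) = 0.2351
R = 1 / (1 − 0.2351) = 1.307
Css,max = 10.5 × 1.307 = 13.73 mcg/L
Css,min = Css,max × e^(−kτ) = 13.73 × 0.2351 ≈ 3.23 mcg/L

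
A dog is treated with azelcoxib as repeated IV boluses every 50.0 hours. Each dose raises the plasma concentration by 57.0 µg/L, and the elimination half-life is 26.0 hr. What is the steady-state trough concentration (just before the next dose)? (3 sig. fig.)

k = ln 2 / 26.0 = 0.02666 hr⁻¹
Fraction remaining after one interval: e^(−kτ) = e^(−0.02666 × 50.0) = 0.2637
R = 1 / (1 − 0.2637) = 1.358
Css,max = 57.0 × 1.358 = 77.41 µg/L
Css,min = Css,max × e^(−kτ) = 77.41 × 0.2637 ≈ 20.4 µg/L

20.4 µg/L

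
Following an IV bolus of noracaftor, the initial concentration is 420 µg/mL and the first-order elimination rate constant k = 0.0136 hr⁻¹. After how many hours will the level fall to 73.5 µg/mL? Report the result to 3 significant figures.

C(t) = C₀ e^(−kt)  ⇒  t = ln(C₀/C) / k
t = ln(420/73.5) / 0.01360 = 1.743 / 0.01360 ≈ 128 hours

128 hours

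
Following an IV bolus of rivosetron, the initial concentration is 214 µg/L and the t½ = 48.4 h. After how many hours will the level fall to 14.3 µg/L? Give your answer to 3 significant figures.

189 hours

k = ln 2 / 48.4 = 0.01432 h⁻¹
C(t) = C₀ e^(−kt)  ⇒  t = ln(C₀/C) / k
t = ln(214/14.3) / 0.01432 = 2.706 / 0.01432 ≈ 189 hours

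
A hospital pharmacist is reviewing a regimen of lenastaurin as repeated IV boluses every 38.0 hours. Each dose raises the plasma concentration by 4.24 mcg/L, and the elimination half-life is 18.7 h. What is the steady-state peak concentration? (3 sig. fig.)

5.61 mcg/L

k = ln 2 / 18.7 = 0.03707 h⁻¹
Fraction remaining after one interval: e^(−kτ) = e^(−0.03707 × 38.0) = 0.2445
R = 1 / (1 − 0.2445) = 1.324
Css,max = 4.24 × 1.324 ≈ 5.61 mcg/L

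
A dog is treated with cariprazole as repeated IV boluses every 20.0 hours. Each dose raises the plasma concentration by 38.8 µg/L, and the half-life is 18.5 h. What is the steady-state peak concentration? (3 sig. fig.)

73.6 µg/L

k = ln 2 / 18.5 = 0.03747 h⁻¹
Fraction remaining after one interval: e^(−kτ) = e^(−0.03747 × 20.0) = 0.4727
R = 1 / (1 − 0.4727) = 1.896
Css,max = 38.8 × 1.896 ≈ 73.6 µg/L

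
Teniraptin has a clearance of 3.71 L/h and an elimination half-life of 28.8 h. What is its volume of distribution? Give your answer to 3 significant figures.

154 L

k = ln 2 / t½ = ln 2 / 28.8 = 0.02407 h⁻¹
V = CL / k = 3.71 / 0.02407 ≈ 154 L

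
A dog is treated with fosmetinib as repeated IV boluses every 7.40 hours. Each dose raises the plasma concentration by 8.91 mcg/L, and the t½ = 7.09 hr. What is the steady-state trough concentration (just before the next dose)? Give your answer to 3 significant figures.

8.39 mcg/L

k = ln 2 / 7.09 = 0.09776 hr⁻¹
Fraction remaining after one interval: e^(−kτ) = e^(−0.09776 × 7.40) = 0.4851
R = 1 / (1 − 0.4851) = 1.942
Css,max = 8.91 × 1.942 = 17.30 mcg/L
Css,min = Css,max × e^(−kτ) = 17.30 × 0.4851 ≈ 8.39 mcg/L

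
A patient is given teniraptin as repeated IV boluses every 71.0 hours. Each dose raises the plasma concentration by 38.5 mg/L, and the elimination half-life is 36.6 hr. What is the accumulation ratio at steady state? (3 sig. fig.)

1.35

k = ln 2 / 36.6 = 0.01894 hr⁻¹
Fraction remaining after one interval: e^(−kτ) = e^(−0.01894 × 71.0) = 0.2606
R = 1 / (1 − 0.2606) = 1 / 0.7394 ≈ 1.35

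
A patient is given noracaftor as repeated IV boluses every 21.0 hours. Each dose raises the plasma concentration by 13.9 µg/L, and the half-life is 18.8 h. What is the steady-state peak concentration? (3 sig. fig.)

k = ln 2 / 18.8 = 0.03687 h⁻¹
Fraction remaining after one interval: e^(−kτ) = e^(−0.03687 × 21.0) = 0.4610
R = 1 / (1 − 0.4610) = 1.855
Css,max = 13.9 × 1.855 ≈ 25.8 µg/L

25.8 µg/L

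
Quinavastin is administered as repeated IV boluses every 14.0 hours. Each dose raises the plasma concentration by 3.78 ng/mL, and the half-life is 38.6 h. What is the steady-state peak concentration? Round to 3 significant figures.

17.0 ng/mL

k = ln 2 / 38.6 = 0.01796 h⁻¹
Fraction remaining after one interval: e^(−kτ) = e^(−0.01796 × 14.0) = 0.7777
R = 1 / (1 − 0.7777) = 4.499
Css,max = 3.78 × 4.499 ≈ 17.0 ng/mL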